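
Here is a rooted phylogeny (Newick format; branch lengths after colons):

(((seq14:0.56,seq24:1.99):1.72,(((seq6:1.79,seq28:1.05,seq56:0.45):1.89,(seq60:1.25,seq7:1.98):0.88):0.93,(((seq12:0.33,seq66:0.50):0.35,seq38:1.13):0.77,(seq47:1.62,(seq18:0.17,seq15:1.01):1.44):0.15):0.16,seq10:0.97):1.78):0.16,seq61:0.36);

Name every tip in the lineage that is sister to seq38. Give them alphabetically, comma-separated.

seq38 attaches to the tree at the node subtending ((seq12,seq66),seq38).
The other lineage descending from that same node — the sister group — is (seq12,seq66); its 2 tips in alphabetical order are the answer.

seq12, seq66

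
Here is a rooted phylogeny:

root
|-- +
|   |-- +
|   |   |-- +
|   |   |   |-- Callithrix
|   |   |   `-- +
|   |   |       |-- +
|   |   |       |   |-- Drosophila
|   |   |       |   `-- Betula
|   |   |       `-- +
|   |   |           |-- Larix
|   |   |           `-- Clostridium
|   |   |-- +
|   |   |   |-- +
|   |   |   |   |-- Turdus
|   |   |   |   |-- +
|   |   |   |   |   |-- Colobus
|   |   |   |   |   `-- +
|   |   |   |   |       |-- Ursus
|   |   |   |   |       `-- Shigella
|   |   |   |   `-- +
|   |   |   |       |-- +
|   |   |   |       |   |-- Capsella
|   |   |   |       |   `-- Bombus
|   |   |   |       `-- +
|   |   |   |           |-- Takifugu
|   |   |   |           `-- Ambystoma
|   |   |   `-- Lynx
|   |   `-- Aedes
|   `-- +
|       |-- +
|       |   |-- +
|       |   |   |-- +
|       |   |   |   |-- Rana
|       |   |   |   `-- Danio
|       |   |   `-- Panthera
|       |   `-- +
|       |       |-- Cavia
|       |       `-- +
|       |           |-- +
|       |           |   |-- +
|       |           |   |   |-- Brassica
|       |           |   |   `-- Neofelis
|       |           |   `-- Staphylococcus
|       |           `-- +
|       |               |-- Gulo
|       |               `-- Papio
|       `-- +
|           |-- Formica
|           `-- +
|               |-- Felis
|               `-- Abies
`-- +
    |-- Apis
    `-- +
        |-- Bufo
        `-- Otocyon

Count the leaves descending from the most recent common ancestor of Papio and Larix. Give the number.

27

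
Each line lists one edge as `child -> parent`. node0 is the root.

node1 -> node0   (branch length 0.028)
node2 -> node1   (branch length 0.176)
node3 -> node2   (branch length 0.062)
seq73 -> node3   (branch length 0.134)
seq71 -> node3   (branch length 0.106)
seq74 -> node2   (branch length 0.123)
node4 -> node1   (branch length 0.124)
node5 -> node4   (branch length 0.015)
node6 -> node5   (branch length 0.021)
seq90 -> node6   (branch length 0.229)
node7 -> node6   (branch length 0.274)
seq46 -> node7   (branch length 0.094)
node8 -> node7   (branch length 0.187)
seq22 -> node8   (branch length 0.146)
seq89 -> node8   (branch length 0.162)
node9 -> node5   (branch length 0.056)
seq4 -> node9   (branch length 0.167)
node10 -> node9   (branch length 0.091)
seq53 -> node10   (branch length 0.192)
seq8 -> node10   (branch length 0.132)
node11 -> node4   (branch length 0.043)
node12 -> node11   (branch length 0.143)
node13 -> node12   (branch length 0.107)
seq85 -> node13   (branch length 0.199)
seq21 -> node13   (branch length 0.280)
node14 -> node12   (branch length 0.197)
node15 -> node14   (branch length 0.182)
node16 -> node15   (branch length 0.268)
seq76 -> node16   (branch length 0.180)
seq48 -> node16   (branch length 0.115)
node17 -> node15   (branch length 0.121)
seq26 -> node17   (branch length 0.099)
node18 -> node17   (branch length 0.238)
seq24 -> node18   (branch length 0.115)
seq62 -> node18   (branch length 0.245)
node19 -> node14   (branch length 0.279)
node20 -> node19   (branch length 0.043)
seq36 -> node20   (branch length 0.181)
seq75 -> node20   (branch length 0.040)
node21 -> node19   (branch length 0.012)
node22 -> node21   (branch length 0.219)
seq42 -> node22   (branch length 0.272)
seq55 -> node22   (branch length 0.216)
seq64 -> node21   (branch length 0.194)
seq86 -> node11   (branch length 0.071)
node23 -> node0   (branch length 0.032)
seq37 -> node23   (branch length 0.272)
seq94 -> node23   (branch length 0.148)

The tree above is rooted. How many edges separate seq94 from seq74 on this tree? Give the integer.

5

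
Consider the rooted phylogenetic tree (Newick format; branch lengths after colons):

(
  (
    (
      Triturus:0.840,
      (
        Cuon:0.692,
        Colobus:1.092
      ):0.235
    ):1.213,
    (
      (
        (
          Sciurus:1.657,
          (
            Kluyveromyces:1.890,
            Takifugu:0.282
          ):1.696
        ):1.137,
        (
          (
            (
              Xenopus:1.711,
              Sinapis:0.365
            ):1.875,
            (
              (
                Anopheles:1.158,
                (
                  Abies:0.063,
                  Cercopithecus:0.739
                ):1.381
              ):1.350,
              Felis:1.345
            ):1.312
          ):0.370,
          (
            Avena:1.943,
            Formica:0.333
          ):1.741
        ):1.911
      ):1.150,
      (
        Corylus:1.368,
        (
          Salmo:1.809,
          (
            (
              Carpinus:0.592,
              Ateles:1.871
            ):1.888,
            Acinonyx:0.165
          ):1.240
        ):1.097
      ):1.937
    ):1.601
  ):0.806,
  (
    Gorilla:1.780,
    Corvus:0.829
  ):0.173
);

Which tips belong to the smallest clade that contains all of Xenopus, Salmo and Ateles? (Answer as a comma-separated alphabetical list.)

Abies, Acinonyx, Anopheles, Ateles, Avena, Carpinus, Cercopithecus, Corylus, Felis, Formica, Kluyveromyces, Salmo, Sciurus, Sinapis, Takifugu, Xenopus

Tracing Xenopus: it sits inside (Xenopus,Sinapis).
Tracing Salmo: it sits inside (Salmo,((Carpinus,Ateles),Acinonyx)).
Tracing Ateles: it sits inside (Carpinus,Ateles).
The smallest clade enclosing all 3 is (((Sciurus,(Kluyveromyces,Takifugu)),(((Xenopus,Sinapis),((Anopheles,(Abies,Cercopithecus)),Felis)),(Avena,Formica))),(Corylus,(Salmo,((Carpinus,Ateles),Acinonyx)))); the answer is its 16 terminal taxa in alphabetical order.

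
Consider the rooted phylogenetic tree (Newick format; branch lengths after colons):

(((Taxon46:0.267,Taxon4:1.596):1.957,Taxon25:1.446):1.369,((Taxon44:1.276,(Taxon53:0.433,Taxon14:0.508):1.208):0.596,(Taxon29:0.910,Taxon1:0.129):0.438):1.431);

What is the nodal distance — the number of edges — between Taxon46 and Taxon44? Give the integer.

The MRCA of Taxon46 and Taxon44 is the root of the tree.
From Taxon46 up to that node: 3 branches. From Taxon44 up to the same node: 3 branches. Total: 3 + 3 = 6.

6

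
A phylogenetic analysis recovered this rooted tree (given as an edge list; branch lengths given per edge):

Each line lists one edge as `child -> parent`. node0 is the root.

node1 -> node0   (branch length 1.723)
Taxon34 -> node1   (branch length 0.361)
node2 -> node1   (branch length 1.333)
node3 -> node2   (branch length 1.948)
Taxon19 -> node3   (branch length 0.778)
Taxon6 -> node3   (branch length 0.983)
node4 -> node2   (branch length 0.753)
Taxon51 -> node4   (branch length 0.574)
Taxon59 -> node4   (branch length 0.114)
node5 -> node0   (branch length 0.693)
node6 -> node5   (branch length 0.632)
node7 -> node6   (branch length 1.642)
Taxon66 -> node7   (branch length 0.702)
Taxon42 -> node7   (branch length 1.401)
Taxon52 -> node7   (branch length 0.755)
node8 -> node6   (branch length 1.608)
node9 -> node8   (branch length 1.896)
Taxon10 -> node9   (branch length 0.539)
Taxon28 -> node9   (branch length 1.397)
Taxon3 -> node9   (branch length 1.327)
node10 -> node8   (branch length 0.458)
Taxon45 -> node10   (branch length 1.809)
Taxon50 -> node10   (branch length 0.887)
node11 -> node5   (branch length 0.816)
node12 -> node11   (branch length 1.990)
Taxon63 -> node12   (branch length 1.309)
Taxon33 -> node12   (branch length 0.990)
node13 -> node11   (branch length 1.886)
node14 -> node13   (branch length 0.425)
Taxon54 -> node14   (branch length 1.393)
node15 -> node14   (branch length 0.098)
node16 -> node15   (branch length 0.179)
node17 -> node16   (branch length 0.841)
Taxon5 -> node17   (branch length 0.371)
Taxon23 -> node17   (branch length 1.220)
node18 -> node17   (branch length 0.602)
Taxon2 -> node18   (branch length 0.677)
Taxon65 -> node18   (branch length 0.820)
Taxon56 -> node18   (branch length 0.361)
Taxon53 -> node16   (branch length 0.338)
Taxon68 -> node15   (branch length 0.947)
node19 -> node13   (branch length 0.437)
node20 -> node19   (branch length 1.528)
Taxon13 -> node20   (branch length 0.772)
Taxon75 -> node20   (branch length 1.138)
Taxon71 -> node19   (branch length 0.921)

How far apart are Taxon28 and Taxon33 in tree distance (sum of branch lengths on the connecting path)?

9.329

The path runs Taxon28 → … → MRCA → … → Taxon33; the MRCA is the node subtending (((Taxon66,Taxon42,Taxon52),((Taxon10,Taxon28,Taxon3),(Taxon45,Taxon50))),((Taxon63,Taxon33),((Taxon54,(((Taxon5,Taxon23,(Taxon2,Taxon65,Taxon56)),Taxon53),Taxon68)),((Taxon13,Taxon75),Taxon71)))).
Branch lengths along that path: 1.397 + 1.896 + 1.608 + 0.632 + 0.816 + 1.990 + 0.990 = 9.329.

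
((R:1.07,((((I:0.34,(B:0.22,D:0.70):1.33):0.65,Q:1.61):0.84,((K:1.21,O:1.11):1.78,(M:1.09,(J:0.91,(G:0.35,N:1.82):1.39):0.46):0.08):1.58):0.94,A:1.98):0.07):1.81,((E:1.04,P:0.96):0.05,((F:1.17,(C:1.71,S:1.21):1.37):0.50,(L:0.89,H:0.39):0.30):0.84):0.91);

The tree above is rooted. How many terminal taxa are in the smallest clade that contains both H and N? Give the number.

The MRCA of H and N is the root, so the clade is the entire tree.
That clade contains 19 terminal taxa: A, B, C, D, E, F, G, H, I, J, K, L, M, N, O, P, Q, R, S.

19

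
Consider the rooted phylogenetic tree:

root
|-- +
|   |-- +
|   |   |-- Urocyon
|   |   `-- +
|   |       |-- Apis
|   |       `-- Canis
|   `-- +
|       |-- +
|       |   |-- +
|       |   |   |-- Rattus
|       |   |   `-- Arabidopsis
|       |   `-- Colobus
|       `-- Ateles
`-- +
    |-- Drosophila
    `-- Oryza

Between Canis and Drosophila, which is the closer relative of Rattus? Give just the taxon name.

The MRCA of Rattus and Canis subtends ((Urocyon,(Apis,Canis)),(((Rattus,Arabidopsis),Colobus),Ateles)) (7 taxa).
The MRCA of Rattus and Drosophila is the root, subtending the entire tree (9 taxa).
The first is nested inside the second, so Rattus shares a more recent common ancestor with Canis.

Canis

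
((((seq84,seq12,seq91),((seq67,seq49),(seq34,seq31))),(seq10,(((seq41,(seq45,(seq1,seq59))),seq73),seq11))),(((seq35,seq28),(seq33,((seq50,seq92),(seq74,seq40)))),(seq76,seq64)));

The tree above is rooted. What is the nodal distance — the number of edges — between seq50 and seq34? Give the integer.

11

The MRCA of seq50 and seq34 is the root of the tree.
From seq50 up to that node: 6 branches. From seq34 up to the same node: 5 branches. Total: 6 + 5 = 11.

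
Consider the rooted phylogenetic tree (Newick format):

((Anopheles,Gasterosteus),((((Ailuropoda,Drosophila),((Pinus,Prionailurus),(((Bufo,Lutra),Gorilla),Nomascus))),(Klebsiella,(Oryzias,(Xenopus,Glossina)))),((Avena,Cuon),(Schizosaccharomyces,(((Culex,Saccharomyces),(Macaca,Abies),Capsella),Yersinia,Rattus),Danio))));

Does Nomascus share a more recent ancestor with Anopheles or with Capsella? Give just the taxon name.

Capsella

The MRCA of Nomascus and Capsella subtends ((((Ailuropoda,Drosophila),((Pinus,Prionailurus),(((Bufo,Lutra),Gorilla),Nomascus))),(Klebsiella,(Oryzias,(Xenopus,Glossina)))),((Avena,Cuon),(Schizosaccharomyces,(((Culex,Saccharomyces),(Macaca,Abies),Capsella),Yersinia,Rattus),Danio))) (23 taxa).
The MRCA of Nomascus and Anopheles is the root, subtending the entire tree (25 taxa).
The first is nested inside the second, so Nomascus shares a more recent common ancestor with Capsella.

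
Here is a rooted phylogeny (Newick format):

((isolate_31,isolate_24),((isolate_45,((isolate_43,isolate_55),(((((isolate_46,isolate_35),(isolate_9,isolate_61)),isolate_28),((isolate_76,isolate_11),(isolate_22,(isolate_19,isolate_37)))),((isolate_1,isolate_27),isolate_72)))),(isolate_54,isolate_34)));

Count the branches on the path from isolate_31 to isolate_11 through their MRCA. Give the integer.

The MRCA of isolate_31 and isolate_11 is the root of the tree.
From isolate_31 up to that node: 2 branches. From isolate_11 up to the same node: 8 branches. Total: 2 + 8 = 10.

10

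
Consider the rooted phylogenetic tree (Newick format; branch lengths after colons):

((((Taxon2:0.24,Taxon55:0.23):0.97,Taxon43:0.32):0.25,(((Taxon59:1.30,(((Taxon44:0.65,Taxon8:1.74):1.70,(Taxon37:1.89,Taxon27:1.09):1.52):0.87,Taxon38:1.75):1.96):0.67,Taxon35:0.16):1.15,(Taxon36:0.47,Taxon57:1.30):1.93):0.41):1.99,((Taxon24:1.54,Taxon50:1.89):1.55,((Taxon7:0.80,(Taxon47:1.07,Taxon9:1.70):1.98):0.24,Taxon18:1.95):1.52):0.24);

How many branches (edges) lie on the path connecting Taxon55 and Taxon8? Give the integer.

The MRCA of Taxon55 and Taxon8 is the node subtending (((Taxon2,Taxon55),Taxon43),(((Taxon59,(((Taxon44,Taxon8),(Taxon37,Taxon27)),Taxon38)),Taxon35),(Taxon36,Taxon57))).
From Taxon55 up to that node: 3 branches. From Taxon8 up to the same node: 7 branches. Total: 3 + 7 = 10.

10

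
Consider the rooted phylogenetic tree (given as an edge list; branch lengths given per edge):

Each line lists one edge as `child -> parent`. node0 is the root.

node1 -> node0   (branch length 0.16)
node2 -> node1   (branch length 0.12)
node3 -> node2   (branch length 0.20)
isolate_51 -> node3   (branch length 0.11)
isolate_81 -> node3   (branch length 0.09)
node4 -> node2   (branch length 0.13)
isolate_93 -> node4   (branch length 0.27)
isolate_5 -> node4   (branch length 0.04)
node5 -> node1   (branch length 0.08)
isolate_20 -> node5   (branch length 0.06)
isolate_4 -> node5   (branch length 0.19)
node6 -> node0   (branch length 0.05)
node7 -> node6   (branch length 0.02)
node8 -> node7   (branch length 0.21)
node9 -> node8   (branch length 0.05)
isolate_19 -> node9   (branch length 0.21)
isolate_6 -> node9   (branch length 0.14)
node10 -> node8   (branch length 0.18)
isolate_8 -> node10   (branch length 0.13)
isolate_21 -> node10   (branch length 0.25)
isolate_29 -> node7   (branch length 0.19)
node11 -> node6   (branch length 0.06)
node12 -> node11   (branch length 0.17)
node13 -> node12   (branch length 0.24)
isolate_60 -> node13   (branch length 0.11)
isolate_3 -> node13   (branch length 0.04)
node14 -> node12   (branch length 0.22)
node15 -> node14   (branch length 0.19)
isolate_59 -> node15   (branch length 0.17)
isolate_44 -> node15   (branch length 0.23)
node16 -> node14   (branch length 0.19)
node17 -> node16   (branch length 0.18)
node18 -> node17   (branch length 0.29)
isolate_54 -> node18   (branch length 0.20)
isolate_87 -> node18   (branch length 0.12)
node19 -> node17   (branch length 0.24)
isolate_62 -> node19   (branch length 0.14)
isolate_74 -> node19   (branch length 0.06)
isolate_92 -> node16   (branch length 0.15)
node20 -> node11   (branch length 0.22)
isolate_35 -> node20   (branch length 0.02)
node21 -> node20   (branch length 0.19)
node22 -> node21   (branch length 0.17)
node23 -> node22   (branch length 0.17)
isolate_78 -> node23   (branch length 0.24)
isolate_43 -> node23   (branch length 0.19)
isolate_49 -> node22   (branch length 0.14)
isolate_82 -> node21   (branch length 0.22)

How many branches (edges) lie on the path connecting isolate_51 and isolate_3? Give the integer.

9

The MRCA of isolate_51 and isolate_3 is the root of the tree.
From isolate_51 up to that node: 4 branches. From isolate_3 up to the same node: 5 branches. Total: 4 + 5 = 9.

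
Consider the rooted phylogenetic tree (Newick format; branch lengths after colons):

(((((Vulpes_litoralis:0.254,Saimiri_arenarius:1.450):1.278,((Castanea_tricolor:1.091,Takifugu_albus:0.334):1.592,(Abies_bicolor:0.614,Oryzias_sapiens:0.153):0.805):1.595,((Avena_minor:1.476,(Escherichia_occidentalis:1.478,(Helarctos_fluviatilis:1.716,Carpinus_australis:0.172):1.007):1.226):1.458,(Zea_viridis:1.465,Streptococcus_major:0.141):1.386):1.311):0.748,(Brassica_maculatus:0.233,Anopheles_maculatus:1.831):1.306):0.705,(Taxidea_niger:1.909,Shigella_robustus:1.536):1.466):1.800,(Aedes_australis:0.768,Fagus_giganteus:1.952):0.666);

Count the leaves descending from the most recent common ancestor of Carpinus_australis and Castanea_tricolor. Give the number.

12

The MRCA of Carpinus_australis and Castanea_tricolor is the node subtending ((Vulpes_litoralis,Saimiri_arenarius),((Castanea_tricolor,Takifugu_albus),(Abies_bicolor,Oryzias_sapiens)),((Avena_minor,(Escherichia_occidentalis,(Helarctos_fluviatilis,Carpinus_australis))),(Zea_viridis,Streptococcus_major))).
That clade contains 12 terminal taxa: Abies_bicolor, Avena_minor, Carpinus_australis, Castanea_tricolor, Escherichia_occidentalis, Helarctos_fluviatilis, Oryzias_sapiens, Saimiri_arenarius, Streptococcus_major, Takifugu_albus, Vulpes_litoralis, Zea_viridis.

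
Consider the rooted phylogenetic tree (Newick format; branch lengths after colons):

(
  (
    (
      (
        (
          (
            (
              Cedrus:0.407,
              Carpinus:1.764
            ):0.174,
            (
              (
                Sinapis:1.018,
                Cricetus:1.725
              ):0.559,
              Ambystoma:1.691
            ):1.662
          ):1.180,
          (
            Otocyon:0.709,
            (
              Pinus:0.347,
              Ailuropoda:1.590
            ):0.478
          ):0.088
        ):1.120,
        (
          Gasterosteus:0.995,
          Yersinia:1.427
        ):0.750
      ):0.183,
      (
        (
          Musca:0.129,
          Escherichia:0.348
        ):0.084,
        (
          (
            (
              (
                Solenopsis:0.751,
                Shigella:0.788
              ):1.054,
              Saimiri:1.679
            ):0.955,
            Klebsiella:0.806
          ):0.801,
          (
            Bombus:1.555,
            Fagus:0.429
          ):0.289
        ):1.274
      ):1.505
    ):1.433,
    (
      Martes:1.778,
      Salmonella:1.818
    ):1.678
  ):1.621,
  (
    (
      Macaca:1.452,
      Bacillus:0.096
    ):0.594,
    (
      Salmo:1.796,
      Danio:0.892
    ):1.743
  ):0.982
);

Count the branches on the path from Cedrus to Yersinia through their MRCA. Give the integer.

6

The MRCA of Cedrus and Yersinia is the node subtending ((((Cedrus,Carpinus),((Sinapis,Cricetus),Ambystoma)),(Otocyon,(Pinus,Ailuropoda))),(Gasterosteus,Yersinia)).
From Cedrus up to that node: 4 branches. From Yersinia up to the same node: 2 branches. Total: 4 + 2 = 6.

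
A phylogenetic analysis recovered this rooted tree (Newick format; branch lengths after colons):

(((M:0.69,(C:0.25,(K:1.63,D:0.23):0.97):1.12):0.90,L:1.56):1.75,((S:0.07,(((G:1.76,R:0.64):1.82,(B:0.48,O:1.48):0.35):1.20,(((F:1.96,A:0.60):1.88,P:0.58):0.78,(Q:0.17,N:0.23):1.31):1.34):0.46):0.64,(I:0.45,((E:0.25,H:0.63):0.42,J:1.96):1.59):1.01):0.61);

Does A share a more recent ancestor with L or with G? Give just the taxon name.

The MRCA of A and G subtends (((G,R),(B,O)),(((F,A),P),(Q,N))) (9 taxa).
The MRCA of A and L is the root, subtending the entire tree (19 taxa).
The first is nested inside the second, so A shares a more recent common ancestor with G.

G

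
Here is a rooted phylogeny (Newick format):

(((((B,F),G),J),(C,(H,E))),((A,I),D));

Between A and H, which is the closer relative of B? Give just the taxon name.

The MRCA of B and H subtends ((((B,F),G),J),(C,(H,E))) (7 taxa).
The MRCA of B and A is the root, subtending the entire tree (10 taxa).
The first is nested inside the second, so B shares a more recent common ancestor with H.

H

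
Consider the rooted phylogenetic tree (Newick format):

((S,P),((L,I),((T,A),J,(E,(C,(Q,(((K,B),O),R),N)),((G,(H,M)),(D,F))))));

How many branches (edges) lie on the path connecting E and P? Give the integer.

The MRCA of E and P is the root of the tree.
From E up to that node: 4 branches. From P up to the same node: 2 branches. Total: 4 + 2 = 6.

6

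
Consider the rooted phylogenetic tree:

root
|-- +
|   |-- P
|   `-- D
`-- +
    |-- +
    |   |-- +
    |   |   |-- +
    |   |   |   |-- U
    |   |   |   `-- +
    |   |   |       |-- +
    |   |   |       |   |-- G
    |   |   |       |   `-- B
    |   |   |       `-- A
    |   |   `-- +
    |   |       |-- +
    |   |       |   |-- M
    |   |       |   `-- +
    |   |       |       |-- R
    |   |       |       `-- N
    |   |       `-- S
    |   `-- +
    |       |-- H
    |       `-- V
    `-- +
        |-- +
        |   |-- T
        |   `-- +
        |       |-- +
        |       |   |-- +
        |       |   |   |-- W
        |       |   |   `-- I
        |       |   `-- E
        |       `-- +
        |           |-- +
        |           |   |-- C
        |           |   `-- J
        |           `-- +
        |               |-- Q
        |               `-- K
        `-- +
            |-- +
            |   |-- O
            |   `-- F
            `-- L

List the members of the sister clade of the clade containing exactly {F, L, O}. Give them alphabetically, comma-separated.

C, E, I, J, K, Q, T, W

The clade containing exactly {F, L, O} attaches to the tree at the node subtending ((T,(((W,I),E),((C,J),(Q,K)))),((O,F),L)).
The other lineage descending from that same node — the sister group — is (T,(((W,I),E),((C,J),(Q,K)))); its 8 tips in alphabetical order are the answer.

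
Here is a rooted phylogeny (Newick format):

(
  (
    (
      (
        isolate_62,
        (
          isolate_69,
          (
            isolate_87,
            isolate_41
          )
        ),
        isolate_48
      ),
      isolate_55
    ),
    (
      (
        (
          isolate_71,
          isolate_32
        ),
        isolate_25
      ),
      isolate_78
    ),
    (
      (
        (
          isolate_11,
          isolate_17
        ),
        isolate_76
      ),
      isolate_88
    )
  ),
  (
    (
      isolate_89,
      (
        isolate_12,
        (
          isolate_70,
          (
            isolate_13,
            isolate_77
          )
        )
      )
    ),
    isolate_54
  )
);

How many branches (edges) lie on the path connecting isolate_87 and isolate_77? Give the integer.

12

The MRCA of isolate_87 and isolate_77 is the root of the tree.
From isolate_87 up to that node: 6 branches. From isolate_77 up to the same node: 6 branches. Total: 6 + 6 = 12.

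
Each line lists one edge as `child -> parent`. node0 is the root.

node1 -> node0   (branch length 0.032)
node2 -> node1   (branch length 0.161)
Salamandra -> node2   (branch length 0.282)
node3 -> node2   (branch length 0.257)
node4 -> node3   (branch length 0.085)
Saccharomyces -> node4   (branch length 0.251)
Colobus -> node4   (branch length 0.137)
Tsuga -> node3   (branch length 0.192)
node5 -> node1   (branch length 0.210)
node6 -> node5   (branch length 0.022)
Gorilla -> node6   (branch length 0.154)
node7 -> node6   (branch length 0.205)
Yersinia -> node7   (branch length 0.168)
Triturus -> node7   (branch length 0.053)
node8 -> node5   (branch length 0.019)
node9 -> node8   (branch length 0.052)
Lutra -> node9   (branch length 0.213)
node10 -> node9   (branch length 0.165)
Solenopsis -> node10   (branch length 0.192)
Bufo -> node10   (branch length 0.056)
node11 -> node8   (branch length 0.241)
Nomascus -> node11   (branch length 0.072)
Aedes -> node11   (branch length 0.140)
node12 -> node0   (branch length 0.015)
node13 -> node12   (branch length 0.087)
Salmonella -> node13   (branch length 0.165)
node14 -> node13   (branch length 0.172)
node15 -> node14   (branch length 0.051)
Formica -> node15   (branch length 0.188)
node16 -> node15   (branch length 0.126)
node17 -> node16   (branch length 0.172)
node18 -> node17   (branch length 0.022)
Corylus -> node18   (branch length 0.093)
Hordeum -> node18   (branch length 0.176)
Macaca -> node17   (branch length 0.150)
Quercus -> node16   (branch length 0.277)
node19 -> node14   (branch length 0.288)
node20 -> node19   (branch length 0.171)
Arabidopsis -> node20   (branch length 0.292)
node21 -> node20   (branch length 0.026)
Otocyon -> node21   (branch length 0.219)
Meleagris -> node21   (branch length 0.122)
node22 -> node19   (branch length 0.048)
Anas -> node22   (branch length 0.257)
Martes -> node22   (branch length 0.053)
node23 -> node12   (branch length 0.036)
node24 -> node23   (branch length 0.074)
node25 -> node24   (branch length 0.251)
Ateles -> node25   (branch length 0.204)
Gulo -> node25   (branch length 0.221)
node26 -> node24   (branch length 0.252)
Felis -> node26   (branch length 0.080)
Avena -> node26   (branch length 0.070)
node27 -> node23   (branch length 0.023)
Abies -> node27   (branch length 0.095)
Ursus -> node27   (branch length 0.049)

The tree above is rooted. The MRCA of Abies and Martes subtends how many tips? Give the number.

The MRCA of Abies and Martes is the node subtending ((Salmonella,((Formica,(((Corylus,Hordeum),Macaca),Quercus)),((Arabidopsis,(Otocyon,Meleagris)),(Anas,Martes)))),(((Ateles,Gulo),(Felis,Avena)),(Abies,Ursus))).
That clade contains 17 terminal taxa: Abies, Anas, Arabidopsis, Ateles, Avena, Corylus, Felis, Formica, Gulo, Hordeum, Macaca, Martes, Meleagris, Otocyon, Quercus, Salmonella, Ursus.

17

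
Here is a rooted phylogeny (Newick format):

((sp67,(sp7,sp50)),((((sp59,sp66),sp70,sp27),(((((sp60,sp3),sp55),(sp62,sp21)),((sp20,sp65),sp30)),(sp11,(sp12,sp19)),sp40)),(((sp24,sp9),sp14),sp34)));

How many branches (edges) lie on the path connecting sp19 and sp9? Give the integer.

The MRCA of sp19 and sp9 is the node subtending ((((sp59,sp66),sp70,sp27),(((((sp60,sp3),sp55),(sp62,sp21)),((sp20,sp65),sp30)),(sp11,(sp12,sp19)),sp40)),(((sp24,sp9),sp14),sp34)).
From sp19 up to that node: 5 branches. From sp9 up to the same node: 4 branches. Total: 5 + 4 = 9.

9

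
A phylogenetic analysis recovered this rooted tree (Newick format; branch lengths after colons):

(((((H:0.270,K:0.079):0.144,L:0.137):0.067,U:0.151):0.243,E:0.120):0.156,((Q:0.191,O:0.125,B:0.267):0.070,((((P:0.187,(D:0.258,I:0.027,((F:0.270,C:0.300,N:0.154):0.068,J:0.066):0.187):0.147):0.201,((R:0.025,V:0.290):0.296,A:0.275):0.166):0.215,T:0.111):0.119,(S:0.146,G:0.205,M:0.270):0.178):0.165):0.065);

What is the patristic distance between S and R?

The path runs S → … → MRCA → … → R; the MRCA is the node subtending ((((P,(D,I,((F,C,N),J))),((R,V),A)),T),(S,G,M)).
Branch lengths along that path: 0.146 + 0.178 + 0.119 + 0.215 + 0.166 + 0.296 + 0.025 = 1.145.

1.145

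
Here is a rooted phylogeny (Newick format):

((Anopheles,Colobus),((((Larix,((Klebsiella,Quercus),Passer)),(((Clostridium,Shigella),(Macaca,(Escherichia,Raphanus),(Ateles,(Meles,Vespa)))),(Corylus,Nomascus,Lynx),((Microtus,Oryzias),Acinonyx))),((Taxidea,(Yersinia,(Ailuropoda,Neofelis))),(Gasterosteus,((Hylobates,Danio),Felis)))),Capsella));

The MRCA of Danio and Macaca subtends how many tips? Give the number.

26

The MRCA of Danio and Macaca is the node subtending (((Larix,((Klebsiella,Quercus),Passer)),(((Clostridium,Shigella),(Macaca,(Escherichia,Raphanus),(Ateles,(Meles,Vespa)))),(Corylus,Nomascus,Lynx),((Microtus,Oryzias),Acinonyx))),((Taxidea,(Yersinia,(Ailuropoda,Neofelis))),(Gasterosteus,((Hylobates,Danio),Felis)))).
That clade contains 26 terminal taxa: Acinonyx, Ailuropoda, Ateles, Clostridium, Corylus, Danio, Escherichia, Felis, Gasterosteus, Hylobates, Klebsiella, Larix, Lynx, Macaca, Meles, Microtus, Neofelis, Nomascus, Oryzias, Passer, Quercus, Raphanus, Shigella, Taxidea, Vespa, Yersinia.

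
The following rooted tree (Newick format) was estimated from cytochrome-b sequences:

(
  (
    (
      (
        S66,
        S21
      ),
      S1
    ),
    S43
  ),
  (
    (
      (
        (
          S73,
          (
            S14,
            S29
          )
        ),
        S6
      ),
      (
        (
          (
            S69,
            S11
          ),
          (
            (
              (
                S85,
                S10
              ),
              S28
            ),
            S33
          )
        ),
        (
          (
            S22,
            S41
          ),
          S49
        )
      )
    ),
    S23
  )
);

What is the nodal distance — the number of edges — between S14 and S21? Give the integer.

10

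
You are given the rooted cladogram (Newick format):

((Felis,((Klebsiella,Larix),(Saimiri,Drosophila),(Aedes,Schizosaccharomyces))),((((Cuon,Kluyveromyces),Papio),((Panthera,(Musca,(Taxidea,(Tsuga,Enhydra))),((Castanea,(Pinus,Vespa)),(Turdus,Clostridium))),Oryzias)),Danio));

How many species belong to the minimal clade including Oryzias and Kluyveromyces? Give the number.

The MRCA of Oryzias and Kluyveromyces is the node subtending (((Cuon,Kluyveromyces),Papio),((Panthera,(Musca,(Taxidea,(Tsuga,Enhydra))),((Castanea,(Pinus,Vespa)),(Turdus,Clostridium))),Oryzias)).
That clade contains 14 terminal taxa: Castanea, Clostridium, Cuon, Enhydra, Kluyveromyces, Musca, Oryzias, Panthera, Papio, Pinus, Taxidea, Tsuga, Turdus, Vespa.

14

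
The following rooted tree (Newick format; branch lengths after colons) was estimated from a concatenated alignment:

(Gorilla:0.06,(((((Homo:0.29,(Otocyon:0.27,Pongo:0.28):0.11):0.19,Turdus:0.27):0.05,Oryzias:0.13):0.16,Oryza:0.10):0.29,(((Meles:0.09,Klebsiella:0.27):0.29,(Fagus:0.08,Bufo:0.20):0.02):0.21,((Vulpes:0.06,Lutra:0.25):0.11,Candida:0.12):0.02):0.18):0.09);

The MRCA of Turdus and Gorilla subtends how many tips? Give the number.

The MRCA of Turdus and Gorilla is the root, so the clade is the entire tree.
That clade contains 14 terminal taxa: Bufo, Candida, Fagus, Gorilla, Homo, Klebsiella, Lutra, Meles, Oryza, Oryzias, Otocyon, Pongo, Turdus, Vulpes.

14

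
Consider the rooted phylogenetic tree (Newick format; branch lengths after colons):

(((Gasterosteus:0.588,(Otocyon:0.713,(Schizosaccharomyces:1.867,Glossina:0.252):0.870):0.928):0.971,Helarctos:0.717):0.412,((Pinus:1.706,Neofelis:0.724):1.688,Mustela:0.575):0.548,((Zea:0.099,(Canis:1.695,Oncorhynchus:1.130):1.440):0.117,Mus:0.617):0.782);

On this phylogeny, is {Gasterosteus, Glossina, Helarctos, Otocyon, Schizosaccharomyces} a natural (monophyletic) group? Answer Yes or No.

The most recent common ancestor of these taxa subtends ((Gasterosteus,(Otocyon,(Schizosaccharomyces,Glossina))),Helarctos).
That clade has exactly 5 tips — every listed taxon and nothing else — so the group is monophyletic.

Yes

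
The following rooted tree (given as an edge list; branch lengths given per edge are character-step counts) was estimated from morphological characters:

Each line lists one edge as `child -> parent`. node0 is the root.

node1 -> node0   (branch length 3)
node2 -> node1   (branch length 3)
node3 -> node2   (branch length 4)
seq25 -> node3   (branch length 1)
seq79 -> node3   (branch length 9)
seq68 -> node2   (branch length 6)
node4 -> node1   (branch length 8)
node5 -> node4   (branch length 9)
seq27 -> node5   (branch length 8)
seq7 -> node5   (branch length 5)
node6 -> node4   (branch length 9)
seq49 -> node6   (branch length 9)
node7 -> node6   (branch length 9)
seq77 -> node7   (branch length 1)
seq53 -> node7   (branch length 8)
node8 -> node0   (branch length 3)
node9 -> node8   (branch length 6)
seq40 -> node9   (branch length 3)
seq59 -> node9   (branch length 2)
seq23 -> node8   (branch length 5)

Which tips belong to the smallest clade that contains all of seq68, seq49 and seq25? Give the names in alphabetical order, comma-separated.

Tracing seq68: it sits inside ((seq25,seq79),seq68).
Tracing seq49: it sits inside (seq49,(seq77,seq53)).
Tracing seq25: it sits inside (seq25,seq79).
The smallest clade enclosing all 3 is (((seq25,seq79),seq68),((seq27,seq7),(seq49,(seq77,seq53)))); the answer is its 8 terminal taxa in alphabetical order.

seq25, seq27, seq49, seq53, seq68, seq7, seq77, seq79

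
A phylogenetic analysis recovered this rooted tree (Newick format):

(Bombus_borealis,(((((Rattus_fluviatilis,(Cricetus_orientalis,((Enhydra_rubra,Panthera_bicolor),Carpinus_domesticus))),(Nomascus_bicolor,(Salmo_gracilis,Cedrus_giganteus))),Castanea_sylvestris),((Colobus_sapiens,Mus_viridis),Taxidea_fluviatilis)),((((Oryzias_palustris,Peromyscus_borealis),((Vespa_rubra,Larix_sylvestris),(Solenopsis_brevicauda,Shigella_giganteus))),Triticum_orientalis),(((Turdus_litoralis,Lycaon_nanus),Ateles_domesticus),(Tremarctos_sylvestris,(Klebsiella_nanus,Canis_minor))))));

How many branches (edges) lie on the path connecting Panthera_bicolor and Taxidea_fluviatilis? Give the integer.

The MRCA of Panthera_bicolor and Taxidea_fluviatilis is the node subtending ((((Rattus_fluviatilis,(Cricetus_orientalis,((Enhydra_rubra,Panthera_bicolor),Carpinus_domesticus))),(Nomascus_bicolor,(Salmo_gracilis,Cedrus_giganteus))),Castanea_sylvestris),((Colobus_sapiens,Mus_viridis),Taxidea_fluviatilis)).
From Panthera_bicolor up to that node: 7 branches. From Taxidea_fluviatilis up to the same node: 2 branches. Total: 7 + 2 = 9.

9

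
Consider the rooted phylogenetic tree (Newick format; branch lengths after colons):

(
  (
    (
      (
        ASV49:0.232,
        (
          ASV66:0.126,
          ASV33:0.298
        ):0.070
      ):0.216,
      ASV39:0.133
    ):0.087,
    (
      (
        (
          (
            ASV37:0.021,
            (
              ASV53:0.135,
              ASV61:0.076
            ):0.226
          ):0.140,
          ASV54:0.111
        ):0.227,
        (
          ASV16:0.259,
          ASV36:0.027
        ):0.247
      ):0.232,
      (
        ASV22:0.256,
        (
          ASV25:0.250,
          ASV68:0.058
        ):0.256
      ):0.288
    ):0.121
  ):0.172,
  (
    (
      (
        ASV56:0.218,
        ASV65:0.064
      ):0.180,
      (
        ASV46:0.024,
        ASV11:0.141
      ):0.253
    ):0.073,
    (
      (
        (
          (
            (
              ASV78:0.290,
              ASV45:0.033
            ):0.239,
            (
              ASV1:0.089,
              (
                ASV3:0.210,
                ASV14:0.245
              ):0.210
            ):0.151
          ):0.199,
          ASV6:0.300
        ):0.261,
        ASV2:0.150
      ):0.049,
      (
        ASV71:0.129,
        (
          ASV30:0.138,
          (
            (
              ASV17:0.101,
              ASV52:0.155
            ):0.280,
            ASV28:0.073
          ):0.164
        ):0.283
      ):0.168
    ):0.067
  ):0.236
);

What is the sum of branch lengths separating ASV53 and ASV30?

The path runs ASV53 → … → MRCA → … → ASV30; the MRCA is the root of the tree.
Branch lengths along that path: 0.135 + 0.226 + 0.140 + 0.227 + 0.232 + 0.121 + 0.172 + 0.236 + 0.067 + 0.168 + 0.283 + 0.138 = 2.145.

2.145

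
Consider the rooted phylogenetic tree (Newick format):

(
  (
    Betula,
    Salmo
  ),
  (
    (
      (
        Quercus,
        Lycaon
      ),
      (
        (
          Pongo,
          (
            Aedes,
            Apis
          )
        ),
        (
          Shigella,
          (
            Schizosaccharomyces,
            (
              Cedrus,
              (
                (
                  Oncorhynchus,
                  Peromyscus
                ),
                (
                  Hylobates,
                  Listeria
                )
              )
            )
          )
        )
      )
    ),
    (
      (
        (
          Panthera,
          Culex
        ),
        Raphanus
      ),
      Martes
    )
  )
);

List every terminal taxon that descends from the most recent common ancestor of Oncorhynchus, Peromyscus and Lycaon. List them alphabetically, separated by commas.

Tracing Oncorhynchus: it sits inside (Oncorhynchus,Peromyscus).
Tracing Peromyscus: it sits inside (Oncorhynchus,Peromyscus).
Tracing Lycaon: it sits inside (Quercus,Lycaon).
The smallest clade enclosing all 3 is ((Quercus,Lycaon),((Pongo,(Aedes,Apis)),(Shigella,(Schizosaccharomyces,(Cedrus,((Oncorhynchus,Peromyscus),(Hylobates,Listeria))))))); the answer is its 12 terminal taxa in alphabetical order.

Aedes, Apis, Cedrus, Hylobates, Listeria, Lycaon, Oncorhynchus, Peromyscus, Pongo, Quercus, Schizosaccharomyces, Shigella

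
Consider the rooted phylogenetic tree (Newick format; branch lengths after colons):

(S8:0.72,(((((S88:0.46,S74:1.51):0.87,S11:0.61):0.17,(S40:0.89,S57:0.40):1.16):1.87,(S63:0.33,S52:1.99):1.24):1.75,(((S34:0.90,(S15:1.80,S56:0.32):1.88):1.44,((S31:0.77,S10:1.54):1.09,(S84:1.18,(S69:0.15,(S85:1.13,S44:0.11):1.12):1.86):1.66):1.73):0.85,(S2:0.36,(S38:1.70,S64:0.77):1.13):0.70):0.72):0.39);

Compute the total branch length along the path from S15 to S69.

The path runs S15 → … → MRCA → … → S69; the MRCA is the node subtending ((S34,(S15,S56)),((S31,S10),(S84,(S69,(S85,S44))))).
Branch lengths along that path: 1.80 + 1.88 + 1.44 + 1.73 + 1.66 + 1.86 + 0.15 = 10.52.

10.52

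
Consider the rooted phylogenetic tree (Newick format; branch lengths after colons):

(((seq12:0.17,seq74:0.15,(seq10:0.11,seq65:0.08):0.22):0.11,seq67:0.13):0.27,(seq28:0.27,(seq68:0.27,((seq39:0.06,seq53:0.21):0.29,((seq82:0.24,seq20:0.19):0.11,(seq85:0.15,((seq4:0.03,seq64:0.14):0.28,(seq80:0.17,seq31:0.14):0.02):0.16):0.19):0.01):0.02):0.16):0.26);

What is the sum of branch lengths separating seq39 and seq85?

0.70

The path runs seq39 → … → MRCA → … → seq85; the MRCA is the node subtending ((seq39,seq53),((seq82,seq20),(seq85,((seq4,seq64),(seq80,seq31))))).
Branch lengths along that path: 0.06 + 0.29 + 0.01 + 0.19 + 0.15 = 0.70.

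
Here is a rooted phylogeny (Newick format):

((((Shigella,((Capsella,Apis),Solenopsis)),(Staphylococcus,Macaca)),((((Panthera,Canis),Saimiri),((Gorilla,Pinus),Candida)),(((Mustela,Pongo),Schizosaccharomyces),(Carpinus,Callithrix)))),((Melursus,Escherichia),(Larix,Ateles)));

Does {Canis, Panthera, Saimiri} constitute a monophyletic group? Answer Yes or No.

Yes

The most recent common ancestor of these taxa subtends ((Panthera,Canis),Saimiri).
That clade has exactly 3 tips — every listed taxon and nothing else — so the group is monophyletic.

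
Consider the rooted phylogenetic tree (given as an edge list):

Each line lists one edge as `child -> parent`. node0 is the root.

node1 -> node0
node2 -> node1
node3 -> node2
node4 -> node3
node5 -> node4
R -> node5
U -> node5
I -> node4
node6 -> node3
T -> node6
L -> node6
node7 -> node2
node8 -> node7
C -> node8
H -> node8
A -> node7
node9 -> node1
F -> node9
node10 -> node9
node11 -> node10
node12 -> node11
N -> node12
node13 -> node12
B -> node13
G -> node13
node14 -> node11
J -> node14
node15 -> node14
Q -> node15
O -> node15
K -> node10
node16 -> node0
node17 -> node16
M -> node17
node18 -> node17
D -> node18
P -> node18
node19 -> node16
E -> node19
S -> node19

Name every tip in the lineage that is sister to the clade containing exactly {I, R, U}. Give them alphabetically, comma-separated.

The clade containing exactly {I, R, U} attaches to the tree at the node subtending (((R,U),I),(T,L)).
The other lineage descending from that same node — the sister group — is (T,L); its 2 tips in alphabetical order are the answer.

L, T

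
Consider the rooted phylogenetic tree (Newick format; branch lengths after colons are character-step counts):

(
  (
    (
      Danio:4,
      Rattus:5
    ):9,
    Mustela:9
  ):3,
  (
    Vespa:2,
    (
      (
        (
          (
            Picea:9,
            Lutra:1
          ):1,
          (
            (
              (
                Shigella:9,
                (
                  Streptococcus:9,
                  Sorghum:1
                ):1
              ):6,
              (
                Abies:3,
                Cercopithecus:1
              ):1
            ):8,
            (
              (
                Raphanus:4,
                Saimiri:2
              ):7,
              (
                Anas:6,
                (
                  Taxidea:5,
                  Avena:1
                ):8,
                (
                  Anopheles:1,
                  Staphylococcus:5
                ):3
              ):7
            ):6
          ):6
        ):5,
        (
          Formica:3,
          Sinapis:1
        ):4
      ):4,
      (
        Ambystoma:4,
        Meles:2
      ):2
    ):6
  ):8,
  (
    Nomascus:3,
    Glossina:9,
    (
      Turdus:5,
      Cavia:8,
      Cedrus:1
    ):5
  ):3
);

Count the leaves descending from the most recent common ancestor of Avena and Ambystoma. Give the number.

18

The MRCA of Avena and Ambystoma is the node subtending ((((Picea,Lutra),(((Shigella,(Streptococcus,Sorghum)),(Abies,Cercopithecus)),((Raphanus,Saimiri),(Anas,(Taxidea,Avena),(Anopheles,Staphylococcus))))),(Formica,Sinapis)),(Ambystoma,Meles)).
That clade contains 18 terminal taxa: Abies, Ambystoma, Anas, Anopheles, Avena, Cercopithecus, Formica, Lutra, Meles, Picea, Raphanus, Saimiri, Shigella, Sinapis, Sorghum, Staphylococcus, Streptococcus, Taxidea.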